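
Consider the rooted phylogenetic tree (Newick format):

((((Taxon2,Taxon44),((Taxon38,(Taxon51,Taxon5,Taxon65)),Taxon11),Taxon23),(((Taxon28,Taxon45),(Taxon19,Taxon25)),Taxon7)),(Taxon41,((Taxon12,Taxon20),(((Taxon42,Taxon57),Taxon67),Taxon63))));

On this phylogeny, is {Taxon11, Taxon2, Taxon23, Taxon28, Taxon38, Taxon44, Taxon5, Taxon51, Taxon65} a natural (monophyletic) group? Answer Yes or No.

The MRCA of the listed taxa subtends (((Taxon2,Taxon44),((Taxon38,(Taxon51,Taxon5,Taxon65)),Taxon11),Taxon23),(((Taxon28,Taxon45),(Taxon19,Taxon25)),Taxon7)).
That clade also contains Taxon19, Taxon25, Taxon45, Taxon7, which are not in the proposed group, so the group is not monophyletic.

No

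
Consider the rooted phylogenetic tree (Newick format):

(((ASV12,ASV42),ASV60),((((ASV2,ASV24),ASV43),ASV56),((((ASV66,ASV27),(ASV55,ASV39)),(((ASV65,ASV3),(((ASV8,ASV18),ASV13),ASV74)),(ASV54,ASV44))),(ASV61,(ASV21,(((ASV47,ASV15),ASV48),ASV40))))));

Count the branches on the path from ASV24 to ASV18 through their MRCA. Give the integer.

12

The MRCA of ASV24 and ASV18 is the node subtending ((((ASV2,ASV24),ASV43),ASV56),((((ASV66,ASV27),(ASV55,ASV39)),(((ASV65,ASV3),(((ASV8,ASV18),ASV13),ASV74)),(ASV54,ASV44))),(ASV61,(ASV21,(((ASV47,ASV15),ASV48),ASV40))))).
From ASV24 up to that node: 4 branches. From ASV18 up to the same node: 8 branches. Total: 4 + 8 = 12.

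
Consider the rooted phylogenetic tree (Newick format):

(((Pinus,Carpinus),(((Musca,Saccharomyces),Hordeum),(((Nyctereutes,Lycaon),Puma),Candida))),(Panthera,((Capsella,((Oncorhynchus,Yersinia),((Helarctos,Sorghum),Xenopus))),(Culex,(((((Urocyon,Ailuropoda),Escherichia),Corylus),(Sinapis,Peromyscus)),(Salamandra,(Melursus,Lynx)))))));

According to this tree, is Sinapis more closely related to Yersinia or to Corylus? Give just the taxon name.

The MRCA of Sinapis and Corylus subtends ((((Urocyon,Ailuropoda),Escherichia),Corylus),(Sinapis,Peromyscus)) (6 taxa).
The MRCA of Sinapis and Yersinia subtends ((Capsella,((Oncorhynchus,Yersinia),((Helarctos,Sorghum),Xenopus))),(Culex,(((((Urocyon,Ailuropoda),Escherichia),Corylus),(Sinapis,Peromyscus)),(Salamandra,(Melursus,Lynx))))) (16 taxa).
The first is nested inside the second, so Sinapis shares a more recent common ancestor with Corylus.

Corylus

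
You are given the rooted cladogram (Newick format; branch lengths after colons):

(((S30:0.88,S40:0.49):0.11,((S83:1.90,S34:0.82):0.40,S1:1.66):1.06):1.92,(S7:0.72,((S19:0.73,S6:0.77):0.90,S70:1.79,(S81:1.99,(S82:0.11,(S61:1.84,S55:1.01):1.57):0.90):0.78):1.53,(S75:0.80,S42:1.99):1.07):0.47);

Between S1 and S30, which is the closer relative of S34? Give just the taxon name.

S1

The MRCA of S34 and S1 subtends ((S83,S34),S1) (3 taxa).
The MRCA of S34 and S30 subtends ((S30,S40),((S83,S34),S1)) (5 taxa).
The first is nested inside the second, so S34 shares a more recent common ancestor with S1.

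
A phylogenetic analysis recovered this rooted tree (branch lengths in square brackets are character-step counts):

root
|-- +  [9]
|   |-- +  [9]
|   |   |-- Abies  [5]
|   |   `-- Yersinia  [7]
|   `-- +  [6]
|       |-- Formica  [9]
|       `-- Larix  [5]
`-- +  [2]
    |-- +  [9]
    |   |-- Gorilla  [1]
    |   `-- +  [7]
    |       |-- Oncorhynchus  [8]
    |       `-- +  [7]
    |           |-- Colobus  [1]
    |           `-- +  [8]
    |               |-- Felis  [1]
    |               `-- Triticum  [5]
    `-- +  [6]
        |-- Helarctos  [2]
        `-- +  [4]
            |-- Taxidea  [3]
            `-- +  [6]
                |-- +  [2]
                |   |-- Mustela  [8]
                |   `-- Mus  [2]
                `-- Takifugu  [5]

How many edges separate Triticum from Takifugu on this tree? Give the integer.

The MRCA of Triticum and Takifugu is the node subtending ((Gorilla,(Oncorhynchus,(Colobus,(Felis,Triticum)))),(Helarctos,(Taxidea,((Mustela,Mus),Takifugu)))).
From Triticum up to that node: 5 branches. From Takifugu up to the same node: 4 branches. Total: 5 + 4 = 9.

9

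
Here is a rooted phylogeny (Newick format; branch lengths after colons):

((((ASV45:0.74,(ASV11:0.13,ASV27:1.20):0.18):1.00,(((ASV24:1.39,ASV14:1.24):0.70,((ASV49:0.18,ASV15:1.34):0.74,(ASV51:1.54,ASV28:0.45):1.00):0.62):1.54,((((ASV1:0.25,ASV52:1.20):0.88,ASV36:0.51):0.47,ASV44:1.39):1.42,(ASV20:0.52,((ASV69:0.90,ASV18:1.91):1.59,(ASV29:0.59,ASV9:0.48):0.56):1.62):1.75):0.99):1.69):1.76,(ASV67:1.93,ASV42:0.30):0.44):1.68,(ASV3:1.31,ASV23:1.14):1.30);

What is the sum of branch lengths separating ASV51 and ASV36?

The path runs ASV51 → … → MRCA → … → ASV36; the MRCA is the node subtending (((ASV24,ASV14),((ASV49,ASV15),(ASV51,ASV28))),((((ASV1,ASV52),ASV36),ASV44),(ASV20,((ASV69,ASV18),(ASV29,ASV9))))).
Branch lengths along that path: 1.54 + 1.00 + 0.62 + 1.54 + 0.99 + 1.42 + 0.47 + 0.51 = 8.09.

8.09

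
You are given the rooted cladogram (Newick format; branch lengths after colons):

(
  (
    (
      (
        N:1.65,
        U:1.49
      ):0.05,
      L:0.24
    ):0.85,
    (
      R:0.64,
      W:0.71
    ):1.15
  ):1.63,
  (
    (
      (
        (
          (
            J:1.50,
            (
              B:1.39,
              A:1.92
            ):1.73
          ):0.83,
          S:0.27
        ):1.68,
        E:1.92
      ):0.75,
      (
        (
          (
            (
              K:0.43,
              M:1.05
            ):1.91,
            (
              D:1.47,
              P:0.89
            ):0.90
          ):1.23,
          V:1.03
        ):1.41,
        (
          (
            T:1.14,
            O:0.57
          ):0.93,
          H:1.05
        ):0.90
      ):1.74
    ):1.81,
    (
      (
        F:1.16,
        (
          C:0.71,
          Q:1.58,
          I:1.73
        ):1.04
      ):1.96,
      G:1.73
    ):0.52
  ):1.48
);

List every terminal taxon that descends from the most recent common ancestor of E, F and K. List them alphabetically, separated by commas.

Tracing E: it sits inside (((J,(B,A)),S),E).
Tracing F: it sits inside (F,(C,Q,I)).
Tracing K: it sits inside (K,M).
The smallest clade enclosing all 3 is (((((J,(B,A)),S),E),((((K,M),(D,P)),V),((T,O),H))),((F,(C,Q,I)),G)); the answer is its 18 terminal taxa in alphabetical order.

A, B, C, D, E, F, G, H, I, J, K, M, O, P, Q, S, T, V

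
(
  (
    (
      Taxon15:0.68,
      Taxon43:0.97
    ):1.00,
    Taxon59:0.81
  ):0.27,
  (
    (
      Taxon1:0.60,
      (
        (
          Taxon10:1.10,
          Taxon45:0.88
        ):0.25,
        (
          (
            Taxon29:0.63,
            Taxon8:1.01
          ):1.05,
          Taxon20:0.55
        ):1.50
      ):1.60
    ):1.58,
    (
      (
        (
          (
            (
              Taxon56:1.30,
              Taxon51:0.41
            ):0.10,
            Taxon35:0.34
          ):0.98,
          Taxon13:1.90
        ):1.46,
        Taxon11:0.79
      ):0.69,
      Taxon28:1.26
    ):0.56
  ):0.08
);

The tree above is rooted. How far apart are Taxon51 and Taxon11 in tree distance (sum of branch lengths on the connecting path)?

The path runs Taxon51 → … → MRCA → … → Taxon11; the MRCA is the node subtending ((((Taxon56,Taxon51),Taxon35),Taxon13),Taxon11).
Branch lengths along that path: 0.41 + 0.10 + 0.98 + 1.46 + 0.79 = 3.74.

3.74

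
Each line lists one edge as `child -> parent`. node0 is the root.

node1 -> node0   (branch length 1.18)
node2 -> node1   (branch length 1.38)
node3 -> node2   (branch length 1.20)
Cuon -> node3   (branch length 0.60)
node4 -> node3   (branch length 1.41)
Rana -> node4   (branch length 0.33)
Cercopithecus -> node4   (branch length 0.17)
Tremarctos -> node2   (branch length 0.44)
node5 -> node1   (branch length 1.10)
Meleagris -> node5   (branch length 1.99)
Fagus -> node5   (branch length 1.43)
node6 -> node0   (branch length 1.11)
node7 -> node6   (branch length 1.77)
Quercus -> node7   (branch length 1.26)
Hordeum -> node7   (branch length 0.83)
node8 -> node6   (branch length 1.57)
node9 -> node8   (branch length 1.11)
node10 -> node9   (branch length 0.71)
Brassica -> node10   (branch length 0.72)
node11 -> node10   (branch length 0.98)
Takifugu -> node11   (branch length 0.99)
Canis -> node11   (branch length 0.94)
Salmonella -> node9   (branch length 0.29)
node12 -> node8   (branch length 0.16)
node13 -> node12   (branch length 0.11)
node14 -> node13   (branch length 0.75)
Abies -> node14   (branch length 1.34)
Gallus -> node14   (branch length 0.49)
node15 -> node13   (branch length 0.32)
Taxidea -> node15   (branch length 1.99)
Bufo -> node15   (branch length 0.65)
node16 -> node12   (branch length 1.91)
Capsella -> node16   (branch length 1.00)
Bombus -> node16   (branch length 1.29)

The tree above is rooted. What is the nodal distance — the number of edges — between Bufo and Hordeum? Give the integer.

7

The MRCA of Bufo and Hordeum is the node subtending ((Quercus,Hordeum),(((Brassica,(Takifugu,Canis)),Salmonella),(((Abies,Gallus),(Taxidea,Bufo)),(Capsella,Bombus)))).
From Bufo up to that node: 5 branches. From Hordeum up to the same node: 2 branches. Total: 5 + 2 = 7.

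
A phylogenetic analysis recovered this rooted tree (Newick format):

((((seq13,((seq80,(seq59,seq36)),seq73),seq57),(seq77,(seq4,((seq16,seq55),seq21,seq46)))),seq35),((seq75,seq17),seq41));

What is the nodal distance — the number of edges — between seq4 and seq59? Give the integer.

The MRCA of seq4 and seq59 is the node subtending ((seq13,((seq80,(seq59,seq36)),seq73),seq57),(seq77,(seq4,((seq16,seq55),seq21,seq46)))).
From seq4 up to that node: 3 branches. From seq59 up to the same node: 5 branches. Total: 3 + 5 = 8.

8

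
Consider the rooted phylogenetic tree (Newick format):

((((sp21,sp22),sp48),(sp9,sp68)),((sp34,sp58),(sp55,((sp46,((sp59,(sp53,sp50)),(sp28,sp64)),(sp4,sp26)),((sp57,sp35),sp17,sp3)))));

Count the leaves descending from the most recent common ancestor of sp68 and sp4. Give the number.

20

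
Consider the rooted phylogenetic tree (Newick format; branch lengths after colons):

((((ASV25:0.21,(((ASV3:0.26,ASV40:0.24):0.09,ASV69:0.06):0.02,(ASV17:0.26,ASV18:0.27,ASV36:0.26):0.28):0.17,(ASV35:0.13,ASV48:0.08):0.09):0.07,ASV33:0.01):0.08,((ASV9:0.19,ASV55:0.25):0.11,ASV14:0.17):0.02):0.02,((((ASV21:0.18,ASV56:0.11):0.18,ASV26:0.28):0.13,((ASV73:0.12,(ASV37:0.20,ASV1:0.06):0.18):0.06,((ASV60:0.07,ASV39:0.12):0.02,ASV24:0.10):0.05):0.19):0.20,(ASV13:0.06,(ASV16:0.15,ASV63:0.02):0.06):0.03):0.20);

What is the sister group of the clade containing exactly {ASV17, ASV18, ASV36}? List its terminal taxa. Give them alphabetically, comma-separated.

ASV3, ASV40, ASV69

The clade containing exactly {ASV17, ASV18, ASV36} attaches to the tree at the node subtending (((ASV3,ASV40),ASV69),(ASV17,ASV18,ASV36)).
The other lineage descending from that same node — the sister group — is ((ASV3,ASV40),ASV69); its 3 tips in alphabetical order are the answer.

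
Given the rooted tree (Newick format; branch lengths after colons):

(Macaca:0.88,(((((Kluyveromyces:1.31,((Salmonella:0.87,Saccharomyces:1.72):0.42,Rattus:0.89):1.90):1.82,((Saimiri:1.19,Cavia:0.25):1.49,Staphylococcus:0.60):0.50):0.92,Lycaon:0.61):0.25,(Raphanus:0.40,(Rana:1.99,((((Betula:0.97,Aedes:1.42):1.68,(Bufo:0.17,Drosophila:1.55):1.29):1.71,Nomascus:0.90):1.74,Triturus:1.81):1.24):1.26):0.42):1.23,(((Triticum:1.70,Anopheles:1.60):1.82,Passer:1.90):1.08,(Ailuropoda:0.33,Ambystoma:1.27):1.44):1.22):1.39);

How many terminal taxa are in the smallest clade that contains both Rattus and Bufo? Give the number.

16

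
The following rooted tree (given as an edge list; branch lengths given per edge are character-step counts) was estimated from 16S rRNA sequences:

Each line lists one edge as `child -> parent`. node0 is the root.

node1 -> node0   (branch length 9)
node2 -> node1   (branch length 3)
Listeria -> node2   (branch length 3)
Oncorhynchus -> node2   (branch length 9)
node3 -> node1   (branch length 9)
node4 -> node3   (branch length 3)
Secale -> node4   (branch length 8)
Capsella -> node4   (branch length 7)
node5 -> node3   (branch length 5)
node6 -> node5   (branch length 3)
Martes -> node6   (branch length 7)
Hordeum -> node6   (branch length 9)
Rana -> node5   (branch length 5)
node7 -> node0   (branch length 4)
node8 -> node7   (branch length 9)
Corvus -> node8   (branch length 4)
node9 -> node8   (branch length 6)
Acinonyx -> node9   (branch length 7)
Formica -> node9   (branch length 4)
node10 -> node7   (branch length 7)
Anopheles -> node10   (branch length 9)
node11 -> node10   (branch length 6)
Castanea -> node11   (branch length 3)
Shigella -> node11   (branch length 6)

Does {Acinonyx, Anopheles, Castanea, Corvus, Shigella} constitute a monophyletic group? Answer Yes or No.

No

The MRCA of the listed taxa subtends ((Corvus,(Acinonyx,Formica)),(Anopheles,(Castanea,Shigella))).
That clade also contains Formica, which is not in the proposed group, so the group is not monophyletic.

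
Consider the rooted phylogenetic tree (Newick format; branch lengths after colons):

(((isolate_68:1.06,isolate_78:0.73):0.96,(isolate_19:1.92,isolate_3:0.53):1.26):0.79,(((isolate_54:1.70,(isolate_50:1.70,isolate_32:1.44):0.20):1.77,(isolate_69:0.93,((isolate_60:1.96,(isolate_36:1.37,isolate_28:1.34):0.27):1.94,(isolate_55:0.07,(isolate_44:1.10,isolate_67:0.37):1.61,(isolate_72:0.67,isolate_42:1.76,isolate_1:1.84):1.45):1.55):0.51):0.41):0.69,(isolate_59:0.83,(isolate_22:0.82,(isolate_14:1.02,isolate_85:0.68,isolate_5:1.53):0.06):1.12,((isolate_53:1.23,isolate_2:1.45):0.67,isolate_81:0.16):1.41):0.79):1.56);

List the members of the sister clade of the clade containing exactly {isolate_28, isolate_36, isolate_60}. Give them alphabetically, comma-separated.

isolate_1, isolate_42, isolate_44, isolate_55, isolate_67, isolate_72

The clade containing exactly {isolate_28, isolate_36, isolate_60} attaches to the tree at the node subtending ((isolate_60,(isolate_36,isolate_28)),(isolate_55,(isolate_44,isolate_67),(isolate_72,isolate_42,isolate_1))).
The other lineage descending from that same node — the sister group — is (isolate_55,(isolate_44,isolate_67),(isolate_72,isolate_42,isolate_1)); its 6 tips in alphabetical order are the answer.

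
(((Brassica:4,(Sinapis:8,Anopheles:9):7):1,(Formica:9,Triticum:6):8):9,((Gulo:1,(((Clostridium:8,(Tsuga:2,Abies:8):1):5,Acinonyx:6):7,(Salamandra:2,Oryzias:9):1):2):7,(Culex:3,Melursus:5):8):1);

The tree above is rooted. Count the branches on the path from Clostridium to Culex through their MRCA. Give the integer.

The MRCA of Clostridium and Culex is the node subtending ((Gulo,(((Clostridium,(Tsuga,Abies)),Acinonyx),(Salamandra,Oryzias))),(Culex,Melursus)).
From Clostridium up to that node: 5 branches. From Culex up to the same node: 2 branches. Total: 5 + 2 = 7.

7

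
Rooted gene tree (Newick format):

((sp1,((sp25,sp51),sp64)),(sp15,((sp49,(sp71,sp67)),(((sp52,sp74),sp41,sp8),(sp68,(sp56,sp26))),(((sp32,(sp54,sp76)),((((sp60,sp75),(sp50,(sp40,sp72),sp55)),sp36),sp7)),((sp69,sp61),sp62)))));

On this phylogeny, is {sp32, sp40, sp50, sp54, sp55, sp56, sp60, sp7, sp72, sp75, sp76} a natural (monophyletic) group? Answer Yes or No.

The MRCA of the listed taxa subtends ((sp49,(sp71,sp67)),(((sp52,sp74),sp41,sp8),(sp68,(sp56,sp26))),(((sp32,(sp54,sp76)),((((sp60,sp75),(sp50,(sp40,sp72),sp55)),sp36),sp7)),((sp69,sp61),sp62))).
That clade also contains sp26, sp36, sp41, sp49, sp52, sp61, sp62, sp67, sp68, sp69, sp71, sp74, sp8, which are not in the proposed group, so the group is not monophyletic.

No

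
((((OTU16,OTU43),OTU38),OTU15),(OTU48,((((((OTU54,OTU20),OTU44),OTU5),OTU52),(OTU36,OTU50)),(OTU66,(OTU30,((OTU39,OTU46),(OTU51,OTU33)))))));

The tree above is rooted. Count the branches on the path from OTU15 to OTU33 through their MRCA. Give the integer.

The MRCA of OTU15 and OTU33 is the root of the tree.
From OTU15 up to that node: 2 branches. From OTU33 up to the same node: 7 branches. Total: 2 + 7 = 9.

9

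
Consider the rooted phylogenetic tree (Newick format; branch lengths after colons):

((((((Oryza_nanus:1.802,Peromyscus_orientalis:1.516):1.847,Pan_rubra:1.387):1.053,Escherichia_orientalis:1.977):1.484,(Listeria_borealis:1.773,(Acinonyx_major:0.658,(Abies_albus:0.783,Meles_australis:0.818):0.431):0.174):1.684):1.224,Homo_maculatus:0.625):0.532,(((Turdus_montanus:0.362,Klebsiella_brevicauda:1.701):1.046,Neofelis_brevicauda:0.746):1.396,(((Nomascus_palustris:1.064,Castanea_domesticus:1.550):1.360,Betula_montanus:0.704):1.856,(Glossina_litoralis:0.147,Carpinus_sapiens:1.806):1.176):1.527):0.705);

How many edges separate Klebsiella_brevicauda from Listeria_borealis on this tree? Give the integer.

The MRCA of Klebsiella_brevicauda and Listeria_borealis is the root of the tree.
From Klebsiella_brevicauda up to that node: 4 branches. From Listeria_borealis up to the same node: 4 branches. Total: 4 + 4 = 8.

8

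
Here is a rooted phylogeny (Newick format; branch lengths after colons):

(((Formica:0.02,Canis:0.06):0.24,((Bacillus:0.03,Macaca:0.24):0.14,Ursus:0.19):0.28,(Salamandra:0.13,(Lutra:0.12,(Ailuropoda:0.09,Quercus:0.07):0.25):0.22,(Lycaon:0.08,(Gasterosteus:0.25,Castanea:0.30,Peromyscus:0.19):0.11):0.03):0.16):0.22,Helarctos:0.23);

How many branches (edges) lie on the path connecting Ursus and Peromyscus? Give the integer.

The MRCA of Ursus and Peromyscus is the node subtending ((Formica,Canis),((Bacillus,Macaca),Ursus),(Salamandra,(Lutra,(Ailuropoda,Quercus)),(Lycaon,(Gasterosteus,Castanea,Peromyscus)))).
From Ursus up to that node: 2 branches. From Peromyscus up to the same node: 4 branches. Total: 2 + 4 = 6.

6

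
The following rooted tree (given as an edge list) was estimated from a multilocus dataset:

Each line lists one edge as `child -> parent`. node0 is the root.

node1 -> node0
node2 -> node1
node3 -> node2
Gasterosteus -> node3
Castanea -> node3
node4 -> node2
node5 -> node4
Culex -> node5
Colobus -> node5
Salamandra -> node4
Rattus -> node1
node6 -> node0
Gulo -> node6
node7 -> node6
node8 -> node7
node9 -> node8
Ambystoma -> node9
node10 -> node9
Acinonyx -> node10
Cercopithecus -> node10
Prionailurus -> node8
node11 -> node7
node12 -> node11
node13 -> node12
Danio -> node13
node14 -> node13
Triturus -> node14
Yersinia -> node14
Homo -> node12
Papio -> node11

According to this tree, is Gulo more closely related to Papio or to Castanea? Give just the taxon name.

Papio

The MRCA of Gulo and Papio subtends (Gulo,(((Ambystoma,(Acinonyx,Cercopithecus)),Prionailurus),(((Danio,(Triturus,Yersinia)),Homo),Papio))) (10 taxa).
The MRCA of Gulo and Castanea is the root, subtending the entire tree (16 taxa).
The first is nested inside the second, so Gulo shares a more recent common ancestor with Papio.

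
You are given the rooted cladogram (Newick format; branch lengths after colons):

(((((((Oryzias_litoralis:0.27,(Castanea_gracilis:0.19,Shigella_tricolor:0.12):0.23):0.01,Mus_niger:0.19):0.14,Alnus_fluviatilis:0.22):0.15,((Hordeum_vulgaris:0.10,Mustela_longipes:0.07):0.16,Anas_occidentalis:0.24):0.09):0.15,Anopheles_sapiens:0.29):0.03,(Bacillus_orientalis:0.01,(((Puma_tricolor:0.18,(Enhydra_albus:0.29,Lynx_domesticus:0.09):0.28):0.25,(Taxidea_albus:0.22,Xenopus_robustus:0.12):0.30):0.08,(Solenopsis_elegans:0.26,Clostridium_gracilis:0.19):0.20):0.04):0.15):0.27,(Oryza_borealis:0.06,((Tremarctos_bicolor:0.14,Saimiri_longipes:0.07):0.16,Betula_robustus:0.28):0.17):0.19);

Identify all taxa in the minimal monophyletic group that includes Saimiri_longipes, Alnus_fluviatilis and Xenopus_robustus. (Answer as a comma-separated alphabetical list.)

Alnus_fluviatilis, Anas_occidentalis, Anopheles_sapiens, Bacillus_orientalis, Betula_robustus, Castanea_gracilis, Clostridium_gracilis, Enhydra_albus, Hordeum_vulgaris, Lynx_domesticus, Mus_niger, Mustela_longipes, Oryza_borealis, Oryzias_litoralis, Puma_tricolor, Saimiri_longipes, Shigella_tricolor, Solenopsis_elegans, Taxidea_albus, Tremarctos_bicolor, Xenopus_robustus

Tracing Saimiri_longipes: it sits inside (Tremarctos_bicolor,Saimiri_longipes).
Tracing Alnus_fluviatilis: it sits inside (((Oryzias_litoralis,(Castanea_gracilis,Shigella_tricolor)),Mus_niger),Alnus_fluviatilis).
Tracing Xenopus_robustus: it sits inside (Taxidea_albus,Xenopus_robustus).
The smallest clade enclosing all 3 is the whole tree (their MRCA is the root), so the answer is all 21 tips in alphabetical order.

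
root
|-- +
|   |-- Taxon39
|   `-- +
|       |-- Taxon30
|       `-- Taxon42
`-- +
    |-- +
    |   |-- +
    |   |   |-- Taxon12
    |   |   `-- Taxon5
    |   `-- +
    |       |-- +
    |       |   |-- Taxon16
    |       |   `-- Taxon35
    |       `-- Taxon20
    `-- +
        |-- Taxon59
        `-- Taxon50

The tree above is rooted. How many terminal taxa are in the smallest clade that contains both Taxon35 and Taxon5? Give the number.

5

The MRCA of Taxon35 and Taxon5 is the node subtending ((Taxon12,Taxon5),((Taxon16,Taxon35),Taxon20)).
That clade contains 5 terminal taxa: Taxon12, Taxon16, Taxon20, Taxon35, Taxon5.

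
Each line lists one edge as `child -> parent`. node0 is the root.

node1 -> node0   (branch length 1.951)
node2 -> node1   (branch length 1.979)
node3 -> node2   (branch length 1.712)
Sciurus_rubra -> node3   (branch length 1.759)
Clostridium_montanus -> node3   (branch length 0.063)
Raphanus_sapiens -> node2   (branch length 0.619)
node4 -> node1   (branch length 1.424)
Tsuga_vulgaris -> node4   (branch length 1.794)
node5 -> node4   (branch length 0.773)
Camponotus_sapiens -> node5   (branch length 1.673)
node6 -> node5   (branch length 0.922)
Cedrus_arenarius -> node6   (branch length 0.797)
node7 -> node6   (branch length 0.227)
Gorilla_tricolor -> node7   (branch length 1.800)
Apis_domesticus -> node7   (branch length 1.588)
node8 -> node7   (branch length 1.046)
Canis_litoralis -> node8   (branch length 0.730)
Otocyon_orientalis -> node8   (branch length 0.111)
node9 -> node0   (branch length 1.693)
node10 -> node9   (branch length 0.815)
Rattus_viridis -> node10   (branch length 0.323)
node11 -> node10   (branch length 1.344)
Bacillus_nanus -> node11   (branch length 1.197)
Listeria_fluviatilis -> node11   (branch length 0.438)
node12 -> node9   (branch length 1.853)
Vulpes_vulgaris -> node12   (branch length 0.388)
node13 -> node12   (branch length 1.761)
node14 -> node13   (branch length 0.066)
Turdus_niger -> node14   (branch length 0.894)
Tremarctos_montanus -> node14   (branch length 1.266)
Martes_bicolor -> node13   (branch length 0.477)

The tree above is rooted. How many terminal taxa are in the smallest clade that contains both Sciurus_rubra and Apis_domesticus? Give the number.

10

The MRCA of Sciurus_rubra and Apis_domesticus is the node subtending (((Sciurus_rubra,Clostridium_montanus),Raphanus_sapiens),(Tsuga_vulgaris,(Camponotus_sapiens,(Cedrus_arenarius,(Gorilla_tricolor,Apis_domesticus,(Canis_litoralis,Otocyon_orientalis)))))).
That clade contains 10 terminal taxa: Apis_domesticus, Camponotus_sapiens, Canis_litoralis, Cedrus_arenarius, Clostridium_montanus, Gorilla_tricolor, Otocyon_orientalis, Raphanus_sapiens, Sciurus_rubra, Tsuga_vulgaris.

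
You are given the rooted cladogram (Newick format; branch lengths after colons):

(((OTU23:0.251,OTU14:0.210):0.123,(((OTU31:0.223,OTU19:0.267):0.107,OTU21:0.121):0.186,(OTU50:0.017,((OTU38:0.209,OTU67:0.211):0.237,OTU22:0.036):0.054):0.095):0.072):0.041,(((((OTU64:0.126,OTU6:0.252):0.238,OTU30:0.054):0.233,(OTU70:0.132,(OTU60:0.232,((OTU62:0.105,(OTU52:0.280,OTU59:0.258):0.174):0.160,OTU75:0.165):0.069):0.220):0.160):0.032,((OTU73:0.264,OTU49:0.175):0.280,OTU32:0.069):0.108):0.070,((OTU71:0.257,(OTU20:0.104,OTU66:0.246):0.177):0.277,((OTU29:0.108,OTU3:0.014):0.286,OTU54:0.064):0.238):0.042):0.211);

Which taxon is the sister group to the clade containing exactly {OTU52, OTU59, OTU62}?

The clade containing exactly {OTU52, OTU59, OTU62} attaches to the tree at the node subtending ((OTU62,(OTU52,OTU59)),OTU75).
The other lineage descending from that same node — the sister group — is the single tip OTU75.

OTU75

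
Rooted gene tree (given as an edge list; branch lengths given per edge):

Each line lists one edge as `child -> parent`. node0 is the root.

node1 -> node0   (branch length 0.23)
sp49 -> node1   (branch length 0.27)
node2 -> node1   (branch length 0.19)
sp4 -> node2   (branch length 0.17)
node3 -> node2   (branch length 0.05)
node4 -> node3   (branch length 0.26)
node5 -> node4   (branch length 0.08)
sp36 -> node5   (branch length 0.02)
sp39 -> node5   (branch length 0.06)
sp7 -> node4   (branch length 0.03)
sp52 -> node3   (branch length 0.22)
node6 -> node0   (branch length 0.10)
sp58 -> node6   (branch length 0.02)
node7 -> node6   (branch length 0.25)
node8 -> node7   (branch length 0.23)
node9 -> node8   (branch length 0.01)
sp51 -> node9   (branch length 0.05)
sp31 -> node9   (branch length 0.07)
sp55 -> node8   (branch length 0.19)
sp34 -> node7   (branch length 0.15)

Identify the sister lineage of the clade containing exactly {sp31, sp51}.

sp55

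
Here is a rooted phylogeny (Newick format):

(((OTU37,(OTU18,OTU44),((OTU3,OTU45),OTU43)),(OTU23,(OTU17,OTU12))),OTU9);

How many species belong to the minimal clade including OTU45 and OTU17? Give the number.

9

The MRCA of OTU45 and OTU17 is the node subtending ((OTU37,(OTU18,OTU44),((OTU3,OTU45),OTU43)),(OTU23,(OTU17,OTU12))).
That clade contains 9 terminal taxa: OTU12, OTU17, OTU18, OTU23, OTU3, OTU37, OTU43, OTU44, OTU45.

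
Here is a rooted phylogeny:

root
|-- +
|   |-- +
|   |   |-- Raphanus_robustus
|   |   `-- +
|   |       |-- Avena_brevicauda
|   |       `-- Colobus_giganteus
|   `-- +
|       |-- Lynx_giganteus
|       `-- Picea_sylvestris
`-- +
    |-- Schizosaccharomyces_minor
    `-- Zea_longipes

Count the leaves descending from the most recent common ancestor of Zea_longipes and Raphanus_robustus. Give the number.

7

The MRCA of Zea_longipes and Raphanus_robustus is the root, so the clade is the entire tree.
That clade contains 7 terminal taxa: Avena_brevicauda, Colobus_giganteus, Lynx_giganteus, Picea_sylvestris, Raphanus_robustus, Schizosaccharomyces_minor, Zea_longipes.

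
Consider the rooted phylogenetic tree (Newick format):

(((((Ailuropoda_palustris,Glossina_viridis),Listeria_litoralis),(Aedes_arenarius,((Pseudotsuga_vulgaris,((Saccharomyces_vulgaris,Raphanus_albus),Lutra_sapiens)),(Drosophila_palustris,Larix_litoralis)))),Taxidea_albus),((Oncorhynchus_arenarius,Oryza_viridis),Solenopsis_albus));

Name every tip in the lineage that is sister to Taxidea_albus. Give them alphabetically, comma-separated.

Aedes_arenarius, Ailuropoda_palustris, Drosophila_palustris, Glossina_viridis, Larix_litoralis, Listeria_litoralis, Lutra_sapiens, Pseudotsuga_vulgaris, Raphanus_albus, Saccharomyces_vulgaris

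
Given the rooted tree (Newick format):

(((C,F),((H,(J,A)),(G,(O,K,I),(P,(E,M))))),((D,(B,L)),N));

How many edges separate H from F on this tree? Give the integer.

5

The MRCA of H and F is the node subtending ((C,F),((H,(J,A)),(G,(O,K,I),(P,(E,M))))).
From H up to that node: 3 branches. From F up to the same node: 2 branches. Total: 3 + 2 = 5.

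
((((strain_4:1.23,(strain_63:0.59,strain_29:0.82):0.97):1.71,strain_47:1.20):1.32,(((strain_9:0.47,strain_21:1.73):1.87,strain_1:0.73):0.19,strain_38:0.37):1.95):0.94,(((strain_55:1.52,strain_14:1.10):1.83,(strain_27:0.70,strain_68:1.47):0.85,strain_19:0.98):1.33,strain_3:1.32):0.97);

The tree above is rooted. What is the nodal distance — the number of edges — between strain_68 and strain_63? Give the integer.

The MRCA of strain_68 and strain_63 is the root of the tree.
From strain_68 up to that node: 4 branches. From strain_63 up to the same node: 5 branches. Total: 4 + 5 = 9.

9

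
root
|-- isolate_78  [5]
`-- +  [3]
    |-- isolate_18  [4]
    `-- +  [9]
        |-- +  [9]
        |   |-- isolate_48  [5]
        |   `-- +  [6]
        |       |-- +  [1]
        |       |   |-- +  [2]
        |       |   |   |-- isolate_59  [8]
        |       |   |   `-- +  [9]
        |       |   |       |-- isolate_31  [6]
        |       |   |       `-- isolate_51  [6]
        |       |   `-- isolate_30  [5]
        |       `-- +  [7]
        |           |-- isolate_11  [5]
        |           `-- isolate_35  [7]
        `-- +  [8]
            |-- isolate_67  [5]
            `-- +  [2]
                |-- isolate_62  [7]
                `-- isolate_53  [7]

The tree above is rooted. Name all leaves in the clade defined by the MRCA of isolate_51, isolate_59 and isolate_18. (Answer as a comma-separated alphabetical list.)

isolate_11, isolate_18, isolate_30, isolate_31, isolate_35, isolate_48, isolate_51, isolate_53, isolate_59, isolate_62, isolate_67

Tracing isolate_51: it sits inside (isolate_31,isolate_51).
Tracing isolate_59: it sits inside (isolate_59,(isolate_31,isolate_51)).
Tracing isolate_18: it sits inside (isolate_18,((isolate_48,(((isolate_59,(isolate_31,isolate_51)),isolate_30),(isolate_11,isolate_35))),(isolate_67,(isolate_62,isolate_53)))).
The smallest clade enclosing all 3 is (isolate_18,((isolate_48,(((isolate_59,(isolate_31,isolate_51)),isolate_30),(isolate_11,isolate_35))),(isolate_67,(isolate_62,isolate_53)))); the answer is its 11 terminal taxa in alphabetical order.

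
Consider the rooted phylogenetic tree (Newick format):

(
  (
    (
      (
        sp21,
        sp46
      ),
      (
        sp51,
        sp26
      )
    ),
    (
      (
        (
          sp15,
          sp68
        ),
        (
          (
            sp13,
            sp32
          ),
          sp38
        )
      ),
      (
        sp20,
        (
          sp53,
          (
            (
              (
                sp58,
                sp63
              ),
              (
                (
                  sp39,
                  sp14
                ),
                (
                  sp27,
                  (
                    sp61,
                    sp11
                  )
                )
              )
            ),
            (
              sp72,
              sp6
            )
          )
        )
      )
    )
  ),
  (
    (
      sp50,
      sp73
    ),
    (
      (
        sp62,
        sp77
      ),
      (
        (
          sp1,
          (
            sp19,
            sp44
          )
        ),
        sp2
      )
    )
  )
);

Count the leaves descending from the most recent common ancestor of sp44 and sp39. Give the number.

28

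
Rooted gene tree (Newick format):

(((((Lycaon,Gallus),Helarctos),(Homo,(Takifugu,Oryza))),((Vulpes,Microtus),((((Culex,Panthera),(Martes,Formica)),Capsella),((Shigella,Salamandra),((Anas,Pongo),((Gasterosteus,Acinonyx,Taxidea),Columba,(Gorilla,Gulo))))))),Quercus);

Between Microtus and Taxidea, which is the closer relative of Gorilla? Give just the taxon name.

Taxidea

The MRCA of Gorilla and Taxidea subtends ((Gasterosteus,Acinonyx,Taxidea),Columba,(Gorilla,Gulo)) (6 taxa).
The MRCA of Gorilla and Microtus subtends ((Vulpes,Microtus),((((Culex,Panthera),(Martes,Formica)),Capsella),((Shigella,Salamandra),((Anas,Pongo),((Gasterosteus,Acinonyx,Taxidea),Columba,(Gorilla,Gulo)))))) (17 taxa).
The first is nested inside the second, so Gorilla shares a more recent common ancestor with Taxidea.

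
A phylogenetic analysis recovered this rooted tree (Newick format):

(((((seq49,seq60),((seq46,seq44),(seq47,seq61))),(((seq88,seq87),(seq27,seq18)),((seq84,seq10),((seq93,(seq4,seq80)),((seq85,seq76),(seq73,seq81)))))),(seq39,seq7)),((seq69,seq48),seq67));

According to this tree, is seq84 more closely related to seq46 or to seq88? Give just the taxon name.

The MRCA of seq84 and seq88 subtends (((seq88,seq87),(seq27,seq18)),((seq84,seq10),((seq93,(seq4,seq80)),((seq85,seq76),(seq73,seq81))))) (13 taxa).
The MRCA of seq84 and seq46 subtends (((seq49,seq60),((seq46,seq44),(seq47,seq61))),(((seq88,seq87),(seq27,seq18)),((seq84,seq10),((seq93,(seq4,seq80)),((seq85,seq76),(seq73,seq81)))))) (19 taxa).
The first is nested inside the second, so seq84 shares a more recent common ancestor with seq88.

seq88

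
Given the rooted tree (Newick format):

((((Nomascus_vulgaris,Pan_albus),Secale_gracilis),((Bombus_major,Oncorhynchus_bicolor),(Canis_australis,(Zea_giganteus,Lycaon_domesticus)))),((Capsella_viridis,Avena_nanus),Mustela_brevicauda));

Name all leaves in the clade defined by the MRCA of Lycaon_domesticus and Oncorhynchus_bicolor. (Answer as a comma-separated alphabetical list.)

Tracing Lycaon_domesticus: it sits inside (Zea_giganteus,Lycaon_domesticus).
Tracing Oncorhynchus_bicolor: it sits inside (Bombus_major,Oncorhynchus_bicolor).
The smallest clade enclosing both is ((Bombus_major,Oncorhynchus_bicolor),(Canis_australis,(Zea_giganteus,Lycaon_domesticus))); the answer is its 5 terminal taxa in alphabetical order.

Bombus_major, Canis_australis, Lycaon_domesticus, Oncorhynchus_bicolor, Zea_giganteus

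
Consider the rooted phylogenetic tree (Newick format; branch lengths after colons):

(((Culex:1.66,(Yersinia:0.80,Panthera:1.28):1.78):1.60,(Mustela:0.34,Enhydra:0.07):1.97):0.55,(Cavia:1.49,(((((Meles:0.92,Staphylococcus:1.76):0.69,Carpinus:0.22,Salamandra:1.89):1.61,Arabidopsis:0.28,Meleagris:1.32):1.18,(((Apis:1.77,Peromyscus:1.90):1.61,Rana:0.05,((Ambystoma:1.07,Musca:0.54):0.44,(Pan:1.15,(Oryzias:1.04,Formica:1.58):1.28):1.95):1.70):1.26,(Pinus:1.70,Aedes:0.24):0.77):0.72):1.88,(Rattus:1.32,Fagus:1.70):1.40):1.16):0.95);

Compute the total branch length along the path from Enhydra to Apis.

11.94

The path runs Enhydra → … → MRCA → … → Apis; the MRCA is the root of the tree.
Branch lengths along that path: 0.07 + 1.97 + 0.55 + 0.95 + 1.16 + 1.88 + 0.72 + 1.26 + 1.61 + 1.77 = 11.94.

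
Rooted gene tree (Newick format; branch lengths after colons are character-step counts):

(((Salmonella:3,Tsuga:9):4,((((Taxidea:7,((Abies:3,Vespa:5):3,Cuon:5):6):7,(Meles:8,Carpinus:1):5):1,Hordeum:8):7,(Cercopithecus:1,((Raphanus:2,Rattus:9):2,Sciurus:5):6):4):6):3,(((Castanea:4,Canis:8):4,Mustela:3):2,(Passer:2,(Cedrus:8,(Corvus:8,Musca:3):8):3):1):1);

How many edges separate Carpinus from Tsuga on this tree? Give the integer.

The MRCA of Carpinus and Tsuga is the node subtending ((Salmonella,Tsuga),((((Taxidea,((Abies,Vespa),Cuon)),(Meles,Carpinus)),Hordeum),(Cercopithecus,((Raphanus,Rattus),Sciurus)))).
From Carpinus up to that node: 5 branches. From Tsuga up to the same node: 2 branches. Total: 5 + 2 = 7.

7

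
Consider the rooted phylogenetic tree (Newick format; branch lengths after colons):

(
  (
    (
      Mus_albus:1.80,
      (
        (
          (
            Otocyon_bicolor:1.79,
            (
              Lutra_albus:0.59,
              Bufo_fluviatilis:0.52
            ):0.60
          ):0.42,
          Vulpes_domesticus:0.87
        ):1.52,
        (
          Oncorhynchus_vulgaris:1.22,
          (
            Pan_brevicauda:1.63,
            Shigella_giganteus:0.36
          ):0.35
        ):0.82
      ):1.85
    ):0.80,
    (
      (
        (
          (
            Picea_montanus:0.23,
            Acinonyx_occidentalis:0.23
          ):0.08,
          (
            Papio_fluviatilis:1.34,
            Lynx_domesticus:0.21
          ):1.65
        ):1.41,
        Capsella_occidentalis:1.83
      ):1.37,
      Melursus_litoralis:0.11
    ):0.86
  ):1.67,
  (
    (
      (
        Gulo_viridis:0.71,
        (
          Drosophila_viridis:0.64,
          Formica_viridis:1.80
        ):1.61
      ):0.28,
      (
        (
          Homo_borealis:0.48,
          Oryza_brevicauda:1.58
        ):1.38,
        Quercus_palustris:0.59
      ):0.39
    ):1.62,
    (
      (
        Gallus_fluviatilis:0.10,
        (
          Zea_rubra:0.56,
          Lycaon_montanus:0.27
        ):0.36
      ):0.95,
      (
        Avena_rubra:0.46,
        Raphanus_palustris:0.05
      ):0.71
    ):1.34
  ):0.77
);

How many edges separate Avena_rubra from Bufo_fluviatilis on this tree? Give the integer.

11

The MRCA of Avena_rubra and Bufo_fluviatilis is the root of the tree.
From Avena_rubra up to that node: 4 branches. From Bufo_fluviatilis up to the same node: 7 branches. Total: 4 + 7 = 11.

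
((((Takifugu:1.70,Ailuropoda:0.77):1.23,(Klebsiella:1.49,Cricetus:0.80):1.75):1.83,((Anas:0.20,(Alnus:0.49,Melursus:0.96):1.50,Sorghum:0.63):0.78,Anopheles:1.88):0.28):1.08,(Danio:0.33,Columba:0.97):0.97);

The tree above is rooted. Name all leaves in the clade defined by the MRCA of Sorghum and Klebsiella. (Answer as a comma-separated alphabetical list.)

Ailuropoda, Alnus, Anas, Anopheles, Cricetus, Klebsiella, Melursus, Sorghum, Takifugu

Tracing Sorghum: it sits inside (Anas,(Alnus,Melursus),Sorghum).
Tracing Klebsiella: it sits inside (Klebsiella,Cricetus).
The smallest clade enclosing both is (((Takifugu,Ailuropoda),(Klebsiella,Cricetus)),((Anas,(Alnus,Melursus),Sorghum),Anopheles)); the answer is its 9 terminal taxa in alphabetical order.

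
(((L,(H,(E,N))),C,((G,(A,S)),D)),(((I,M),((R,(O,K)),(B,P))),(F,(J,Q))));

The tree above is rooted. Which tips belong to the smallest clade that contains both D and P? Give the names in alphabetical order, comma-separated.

Tracing D: it sits inside ((G,(A,S)),D).
Tracing P: it sits inside (B,P).
The smallest clade enclosing both is the whole tree (their MRCA is the root), so the answer is all 19 tips in alphabetical order.

A, B, C, D, E, F, G, H, I, J, K, L, M, N, O, P, Q, R, S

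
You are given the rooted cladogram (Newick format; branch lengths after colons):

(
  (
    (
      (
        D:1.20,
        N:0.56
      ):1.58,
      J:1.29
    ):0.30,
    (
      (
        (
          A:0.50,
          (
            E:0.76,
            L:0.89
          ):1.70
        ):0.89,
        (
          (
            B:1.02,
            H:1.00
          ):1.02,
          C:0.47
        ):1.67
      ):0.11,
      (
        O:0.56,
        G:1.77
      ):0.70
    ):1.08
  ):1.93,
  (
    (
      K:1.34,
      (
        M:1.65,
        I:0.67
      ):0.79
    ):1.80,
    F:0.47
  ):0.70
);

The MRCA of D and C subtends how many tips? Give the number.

11

The MRCA of D and C is the node subtending (((D,N),J),(((A,(E,L)),((B,H),C)),(O,G))).
That clade contains 11 terminal taxa: A, B, C, D, E, G, H, J, L, N, O.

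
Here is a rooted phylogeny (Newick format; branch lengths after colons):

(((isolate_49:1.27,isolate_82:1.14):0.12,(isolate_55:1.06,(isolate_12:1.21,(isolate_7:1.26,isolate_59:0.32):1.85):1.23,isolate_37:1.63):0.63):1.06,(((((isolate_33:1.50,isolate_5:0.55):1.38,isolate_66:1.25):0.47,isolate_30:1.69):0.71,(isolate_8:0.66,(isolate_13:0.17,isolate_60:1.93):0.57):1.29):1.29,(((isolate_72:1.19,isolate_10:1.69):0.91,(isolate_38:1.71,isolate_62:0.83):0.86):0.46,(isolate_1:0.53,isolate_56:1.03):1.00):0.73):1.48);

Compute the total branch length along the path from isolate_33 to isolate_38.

9.11

The path runs isolate_33 → … → MRCA → … → isolate_38; the MRCA is the node subtending (((((isolate_33,isolate_5),isolate_66),isolate_30),(isolate_8,(isolate_13,isolate_60))),(((isolate_72,isolate_10),(isolate_38,isolate_62)),(isolate_1,isolate_56))).
Branch lengths along that path: 1.50 + 1.38 + 0.47 + 0.71 + 1.29 + 0.73 + 0.46 + 0.86 + 1.71 = 9.11.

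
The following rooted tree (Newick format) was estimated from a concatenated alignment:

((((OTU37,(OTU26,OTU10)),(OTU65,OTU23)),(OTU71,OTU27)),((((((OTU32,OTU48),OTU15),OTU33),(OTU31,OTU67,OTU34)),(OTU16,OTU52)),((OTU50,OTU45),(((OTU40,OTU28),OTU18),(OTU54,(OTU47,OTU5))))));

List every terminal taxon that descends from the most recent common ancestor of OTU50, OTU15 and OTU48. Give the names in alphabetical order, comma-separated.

Tracing OTU50: it sits inside (OTU50,OTU45).
Tracing OTU15: it sits inside ((OTU32,OTU48),OTU15).
Tracing OTU48: it sits inside (OTU32,OTU48).
The smallest clade enclosing all 3 is ((((((OTU32,OTU48),OTU15),OTU33),(OTU31,OTU67,OTU34)),(OTU16,OTU52)),((OTU50,OTU45),(((OTU40,OTU28),OTU18),(OTU54,(OTU47,OTU5))))); the answer is its 17 terminal taxa in alphabetical order.

OTU15, OTU16, OTU18, OTU28, OTU31, OTU32, OTU33, OTU34, OTU40, OTU45, OTU47, OTU48, OTU5, OTU50, OTU52, OTU54, OTU67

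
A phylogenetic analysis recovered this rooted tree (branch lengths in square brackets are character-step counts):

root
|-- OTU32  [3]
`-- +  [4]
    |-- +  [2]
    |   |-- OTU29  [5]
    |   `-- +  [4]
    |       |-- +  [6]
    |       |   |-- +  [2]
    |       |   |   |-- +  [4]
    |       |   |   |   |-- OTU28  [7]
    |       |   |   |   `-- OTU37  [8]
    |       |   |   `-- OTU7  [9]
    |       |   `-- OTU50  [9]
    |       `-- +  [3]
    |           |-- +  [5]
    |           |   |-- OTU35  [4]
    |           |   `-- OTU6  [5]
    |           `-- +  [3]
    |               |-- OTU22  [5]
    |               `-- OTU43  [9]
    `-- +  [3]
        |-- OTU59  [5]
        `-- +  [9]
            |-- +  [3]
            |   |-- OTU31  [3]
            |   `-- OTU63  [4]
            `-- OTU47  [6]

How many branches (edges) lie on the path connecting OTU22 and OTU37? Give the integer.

7

The MRCA of OTU22 and OTU37 is the node subtending ((((OTU28,OTU37),OTU7),OTU50),((OTU35,OTU6),(OTU22,OTU43))).
From OTU22 up to that node: 3 branches. From OTU37 up to the same node: 4 branches. Total: 3 + 4 = 7.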